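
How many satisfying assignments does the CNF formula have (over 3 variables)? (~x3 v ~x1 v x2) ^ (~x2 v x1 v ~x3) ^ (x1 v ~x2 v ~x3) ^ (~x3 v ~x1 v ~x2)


Enumerate all 8 truth assignments over 3 variables.
Test each against every clause.
Satisfying assignments found: 5.

5


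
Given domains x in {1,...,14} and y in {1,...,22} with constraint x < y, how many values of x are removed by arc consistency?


For the constraint x < y, x needs a supporting value in y's domain.
x can be at most 21 (one less than y's maximum).
Valid x values from domain: 14 out of 14.
Pruned = 14 - 14 = 0.

0


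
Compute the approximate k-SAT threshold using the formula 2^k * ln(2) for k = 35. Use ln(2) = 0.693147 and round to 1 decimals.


Using the asymptotic formula: threshold ~ 2^k * ln(2).
2^35 = 34359738368.
34359738368 * 0.693147 = 23816349570.6.

23816349570.6


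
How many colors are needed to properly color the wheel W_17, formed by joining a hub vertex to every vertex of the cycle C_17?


W_17 consists of the cycle C_17 together with a hub vertex adjacent to every cycle vertex.
The cycle C_17 needs 3 colors (odd cycle -> 3).
The hub is adjacent to every cycle vertex, so it must receive a new color distinct from all of them.
Chromatic number = 3 + 1 = 4.

4


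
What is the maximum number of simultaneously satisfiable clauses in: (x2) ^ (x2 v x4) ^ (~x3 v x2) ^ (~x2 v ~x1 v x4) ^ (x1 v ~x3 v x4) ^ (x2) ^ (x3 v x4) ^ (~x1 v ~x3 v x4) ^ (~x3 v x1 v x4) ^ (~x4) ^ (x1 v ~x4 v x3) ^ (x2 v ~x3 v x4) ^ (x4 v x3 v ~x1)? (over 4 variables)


Enumerate all 16 truth assignments.
For each, count how many of the 13 clauses are satisfied.
The formula is not fully satisfiable, so the maximum is below 13.
Maximum simultaneously satisfiable clauses = 12.

12


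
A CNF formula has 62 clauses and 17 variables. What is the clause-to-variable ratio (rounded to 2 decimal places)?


Clause-to-variable ratio = clauses / variables.
62 / 17 = 3.65.

3.65


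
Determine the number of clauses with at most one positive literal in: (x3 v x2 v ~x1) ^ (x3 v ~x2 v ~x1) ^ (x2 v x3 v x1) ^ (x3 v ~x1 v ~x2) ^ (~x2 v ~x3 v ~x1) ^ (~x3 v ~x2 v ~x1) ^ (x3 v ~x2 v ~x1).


A Horn clause has at most one positive literal.
Clause 1: 2 positive lit(s) -> not Horn
Clause 2: 1 positive lit(s) -> Horn
Clause 3: 3 positive lit(s) -> not Horn
Clause 4: 1 positive lit(s) -> Horn
Clause 5: 0 positive lit(s) -> Horn
Clause 6: 0 positive lit(s) -> Horn
Clause 7: 1 positive lit(s) -> Horn
Total Horn clauses = 5.

5


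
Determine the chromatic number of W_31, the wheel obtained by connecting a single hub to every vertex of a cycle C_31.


W_31 consists of the cycle C_31 together with a hub vertex adjacent to every cycle vertex.
The cycle C_31 needs 3 colors (odd cycle -> 3).
The hub is adjacent to every cycle vertex, so it must receive a new color distinct from all of them.
Chromatic number = 3 + 1 = 4.

4


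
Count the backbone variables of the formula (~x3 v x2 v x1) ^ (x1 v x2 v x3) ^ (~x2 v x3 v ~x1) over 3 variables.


Find all satisfying assignments: 5 model(s).
Check which variables have the same value in every model.
No variable is fixed across all models.
Backbone size = 0.

0


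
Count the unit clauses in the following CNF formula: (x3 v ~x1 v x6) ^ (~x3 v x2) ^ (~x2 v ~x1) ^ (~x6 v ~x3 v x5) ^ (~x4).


A unit clause contains exactly one literal.
Unit clauses found: (~x4).
Count = 1.

1


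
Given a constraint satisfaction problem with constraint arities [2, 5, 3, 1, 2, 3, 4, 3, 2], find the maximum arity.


The arities are: 2, 5, 3, 1, 2, 3, 4, 3, 2.
Scan for the maximum value.
Maximum arity = 5.

5


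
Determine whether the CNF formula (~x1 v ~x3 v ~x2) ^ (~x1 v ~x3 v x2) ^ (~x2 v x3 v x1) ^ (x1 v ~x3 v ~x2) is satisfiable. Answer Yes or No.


Check all 8 possible truth assignments.
Number of satisfying assignments found: 4.
The formula is satisfiable.

Yes


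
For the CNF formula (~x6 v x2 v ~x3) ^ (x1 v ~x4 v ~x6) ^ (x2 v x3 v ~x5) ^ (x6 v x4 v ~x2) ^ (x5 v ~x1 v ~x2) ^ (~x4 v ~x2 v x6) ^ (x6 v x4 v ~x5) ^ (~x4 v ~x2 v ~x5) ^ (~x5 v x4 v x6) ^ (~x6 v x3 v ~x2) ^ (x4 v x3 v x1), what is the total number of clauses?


Each group enclosed in parentheses joined by ^ is one clause.
Counting the conjuncts: 11 clauses.

11


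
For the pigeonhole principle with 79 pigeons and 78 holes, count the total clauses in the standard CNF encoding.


The PHP encoding has two parts:
1) At-least-one-hole clauses: 79 (one per pigeon, each with 78 literals).
2) At-most-one-pigeon-per-hole clauses: 78 holes * C(79,2) = 78 * 3081 = 240318.
Total clauses = 79 + 240318 = 240397.

240397


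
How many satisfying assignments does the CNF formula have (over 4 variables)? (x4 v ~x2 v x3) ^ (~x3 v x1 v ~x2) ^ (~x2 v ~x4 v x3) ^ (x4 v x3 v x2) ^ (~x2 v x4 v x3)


Enumerate all 16 truth assignments over 4 variables.
Test each against every clause.
Satisfying assignments found: 8.

8


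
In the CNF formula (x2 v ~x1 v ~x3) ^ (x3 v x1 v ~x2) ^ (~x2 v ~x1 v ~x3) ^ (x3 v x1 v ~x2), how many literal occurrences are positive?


Scan each clause for unnegated literals.
Clause 1: 1 positive; Clause 2: 2 positive; Clause 3: 0 positive; Clause 4: 2 positive.
Total positive literal occurrences = 5.

5


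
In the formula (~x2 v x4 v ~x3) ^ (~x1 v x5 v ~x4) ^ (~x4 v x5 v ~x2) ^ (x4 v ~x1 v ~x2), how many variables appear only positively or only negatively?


A pure literal appears in only one polarity across all clauses.
Pure literals: x1 (negative only), x2 (negative only), x3 (negative only), x5 (positive only).
Count = 4.

4


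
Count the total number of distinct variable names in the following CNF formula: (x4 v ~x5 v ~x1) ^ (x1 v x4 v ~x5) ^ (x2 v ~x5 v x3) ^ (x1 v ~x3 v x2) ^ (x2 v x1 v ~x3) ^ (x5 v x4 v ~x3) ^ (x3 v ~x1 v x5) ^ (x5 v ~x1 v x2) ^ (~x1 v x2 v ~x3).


Identify each distinct variable in the formula.
Variables found: x1, x2, x3, x4, x5.
Total distinct variables = 5.

5


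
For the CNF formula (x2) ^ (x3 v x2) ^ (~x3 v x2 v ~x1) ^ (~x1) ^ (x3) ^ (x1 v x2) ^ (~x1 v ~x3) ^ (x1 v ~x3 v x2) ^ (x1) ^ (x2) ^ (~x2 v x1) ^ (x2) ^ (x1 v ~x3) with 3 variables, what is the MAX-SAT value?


Enumerate all 8 truth assignments.
For each, count how many of the 13 clauses are satisfied.
The formula is not fully satisfiable, so the maximum is below 13.
Maximum simultaneously satisfiable clauses = 11.

11


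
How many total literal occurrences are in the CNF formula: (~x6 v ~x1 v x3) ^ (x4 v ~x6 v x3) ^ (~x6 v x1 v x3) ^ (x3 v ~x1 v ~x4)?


Clause lengths: 3, 3, 3, 3.
Sum = 3 + 3 + 3 + 3 = 12.

12


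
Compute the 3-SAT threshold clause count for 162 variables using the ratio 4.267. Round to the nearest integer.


The 3-SAT phase transition occurs at approximately 4.267 clauses per variable.
m = 4.267 * 162 = 691.254.
Rounded to nearest integer: 691.

691


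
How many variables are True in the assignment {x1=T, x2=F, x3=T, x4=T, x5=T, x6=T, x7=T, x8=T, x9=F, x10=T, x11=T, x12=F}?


The weight is the number of variables assigned True.
True variables: x1, x3, x4, x5, x6, x7, x8, x10, x11.
Weight = 9.

9


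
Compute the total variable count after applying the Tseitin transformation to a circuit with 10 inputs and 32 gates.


The Tseitin transformation introduces one auxiliary variable per gate.
Total variables = inputs + gates = 10 + 32 = 42.

42


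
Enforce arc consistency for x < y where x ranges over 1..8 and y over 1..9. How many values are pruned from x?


For the constraint x < y, x needs a supporting value in y's domain.
x can be at most 8 (one less than y's maximum).
Valid x values from domain: 8 out of 8.
Pruned = 8 - 8 = 0.

0


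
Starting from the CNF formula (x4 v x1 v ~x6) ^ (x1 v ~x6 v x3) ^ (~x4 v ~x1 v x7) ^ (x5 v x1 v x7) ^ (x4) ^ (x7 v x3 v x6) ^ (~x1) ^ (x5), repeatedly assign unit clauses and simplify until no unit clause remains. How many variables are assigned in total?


Unit propagation repeatedly assigns the literal in any unit clause, then simplifies.
Assignments in order: x4 = T, x1 = F, x5 = T.
No further unit clauses remain.
Total variables assigned = 3.

3


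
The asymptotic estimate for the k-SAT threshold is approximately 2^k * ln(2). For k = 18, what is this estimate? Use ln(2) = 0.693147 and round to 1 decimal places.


Using the asymptotic formula: threshold ~ 2^k * ln(2).
2^18 = 262144.
262144 * 0.693147 = 181704.3.

181704.3


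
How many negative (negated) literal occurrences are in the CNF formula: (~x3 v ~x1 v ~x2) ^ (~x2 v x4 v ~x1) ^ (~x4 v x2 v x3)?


Scan each clause for negated literals.
Clause 1: 3 negative; Clause 2: 2 negative; Clause 3: 1 negative.
Total negative literal occurrences = 6.

6


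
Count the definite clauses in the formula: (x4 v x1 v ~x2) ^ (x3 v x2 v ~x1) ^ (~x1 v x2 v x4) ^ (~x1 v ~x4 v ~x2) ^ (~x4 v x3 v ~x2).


A definite clause has exactly one positive literal.
Clause 1: 2 positive -> not definite
Clause 2: 2 positive -> not definite
Clause 3: 2 positive -> not definite
Clause 4: 0 positive -> not definite
Clause 5: 1 positive -> definite
Definite clause count = 1.

1


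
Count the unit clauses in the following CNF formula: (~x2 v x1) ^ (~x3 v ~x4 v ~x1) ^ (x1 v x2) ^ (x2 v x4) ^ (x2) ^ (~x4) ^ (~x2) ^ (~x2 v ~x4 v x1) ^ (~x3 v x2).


A unit clause contains exactly one literal.
Unit clauses found: (x2), (~x4), (~x2).
Count = 3.

3


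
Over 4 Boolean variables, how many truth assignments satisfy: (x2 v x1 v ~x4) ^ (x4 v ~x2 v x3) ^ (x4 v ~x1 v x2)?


Enumerate all 16 truth assignments over 4 variables.
Test each against every clause.
Satisfying assignments found: 10.

10


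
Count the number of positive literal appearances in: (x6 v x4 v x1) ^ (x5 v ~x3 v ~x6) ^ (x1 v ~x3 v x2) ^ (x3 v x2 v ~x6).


Scan each clause for unnegated literals.
Clause 1: 3 positive; Clause 2: 1 positive; Clause 3: 2 positive; Clause 4: 2 positive.
Total positive literal occurrences = 8.

8


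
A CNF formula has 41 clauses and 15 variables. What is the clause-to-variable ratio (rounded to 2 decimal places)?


Clause-to-variable ratio = clauses / variables.
41 / 15 = 2.73.

2.73


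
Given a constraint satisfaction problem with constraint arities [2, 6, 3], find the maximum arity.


The arities are: 2, 6, 3.
Scan for the maximum value.
Maximum arity = 6.

6


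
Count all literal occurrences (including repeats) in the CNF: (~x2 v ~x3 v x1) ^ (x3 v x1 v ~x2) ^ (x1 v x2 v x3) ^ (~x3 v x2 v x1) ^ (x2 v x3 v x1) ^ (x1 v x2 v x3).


Clause lengths: 3, 3, 3, 3, 3, 3.
Sum = 3 + 3 + 3 + 3 + 3 + 3 = 18.

18


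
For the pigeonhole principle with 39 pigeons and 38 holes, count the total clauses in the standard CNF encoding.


The PHP encoding has two parts:
1) At-least-one-hole clauses: 39 (one per pigeon, each with 38 literals).
2) At-most-one-pigeon-per-hole clauses: 38 holes * C(39,2) = 38 * 741 = 28158.
Total clauses = 39 + 28158 = 28197.

28197


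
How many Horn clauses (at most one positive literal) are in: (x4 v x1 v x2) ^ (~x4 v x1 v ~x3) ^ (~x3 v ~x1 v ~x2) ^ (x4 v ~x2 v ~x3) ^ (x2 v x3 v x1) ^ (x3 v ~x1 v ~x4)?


A Horn clause has at most one positive literal.
Clause 1: 3 positive lit(s) -> not Horn
Clause 2: 1 positive lit(s) -> Horn
Clause 3: 0 positive lit(s) -> Horn
Clause 4: 1 positive lit(s) -> Horn
Clause 5: 3 positive lit(s) -> not Horn
Clause 6: 1 positive lit(s) -> Horn
Total Horn clauses = 4.

4


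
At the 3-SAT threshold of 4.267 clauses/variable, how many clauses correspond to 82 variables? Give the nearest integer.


The 3-SAT phase transition occurs at approximately 4.267 clauses per variable.
m = 4.267 * 82 = 349.894.
Rounded to nearest integer: 350.

350


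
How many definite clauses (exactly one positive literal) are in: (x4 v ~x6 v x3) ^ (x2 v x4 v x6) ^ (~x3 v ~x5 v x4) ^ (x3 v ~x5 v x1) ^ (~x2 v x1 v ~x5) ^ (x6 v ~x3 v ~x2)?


A definite clause has exactly one positive literal.
Clause 1: 2 positive -> not definite
Clause 2: 3 positive -> not definite
Clause 3: 1 positive -> definite
Clause 4: 2 positive -> not definite
Clause 5: 1 positive -> definite
Clause 6: 1 positive -> definite
Definite clause count = 3.

3


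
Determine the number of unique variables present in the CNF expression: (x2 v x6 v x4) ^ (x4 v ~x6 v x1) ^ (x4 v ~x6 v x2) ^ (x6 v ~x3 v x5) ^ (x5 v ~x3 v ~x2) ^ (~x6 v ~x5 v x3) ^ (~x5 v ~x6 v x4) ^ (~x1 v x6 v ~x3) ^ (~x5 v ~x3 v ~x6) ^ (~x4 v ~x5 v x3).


Identify each distinct variable in the formula.
Variables found: x1, x2, x3, x4, x5, x6.
Total distinct variables = 6.

6


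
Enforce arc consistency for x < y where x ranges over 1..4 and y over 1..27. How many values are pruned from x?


For the constraint x < y, x needs a supporting value in y's domain.
x can be at most 26 (one less than y's maximum).
Valid x values from domain: 4 out of 4.
Pruned = 4 - 4 = 0.

0


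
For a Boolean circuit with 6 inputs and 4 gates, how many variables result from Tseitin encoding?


The Tseitin transformation introduces one auxiliary variable per gate.
Total variables = inputs + gates = 6 + 4 = 10.

10


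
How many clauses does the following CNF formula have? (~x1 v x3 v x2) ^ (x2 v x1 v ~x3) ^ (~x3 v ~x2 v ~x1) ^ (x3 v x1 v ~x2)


Each group enclosed in parentheses joined by ^ is one clause.
Counting the conjuncts: 4 clauses.

4


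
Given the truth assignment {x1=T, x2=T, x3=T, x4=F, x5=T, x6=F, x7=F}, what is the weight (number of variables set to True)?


The weight is the number of variables assigned True.
True variables: x1, x2, x3, x5.
Weight = 4.

4


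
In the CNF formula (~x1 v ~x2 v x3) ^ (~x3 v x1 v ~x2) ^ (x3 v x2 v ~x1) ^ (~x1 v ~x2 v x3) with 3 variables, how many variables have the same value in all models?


Find all satisfying assignments: 5 model(s).
Check which variables have the same value in every model.
No variable is fixed across all models.
Backbone size = 0.

0


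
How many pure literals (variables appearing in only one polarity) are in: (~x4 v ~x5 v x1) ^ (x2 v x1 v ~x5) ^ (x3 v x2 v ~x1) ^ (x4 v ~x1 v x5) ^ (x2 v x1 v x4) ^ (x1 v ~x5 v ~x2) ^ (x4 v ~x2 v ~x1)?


A pure literal appears in only one polarity across all clauses.
Pure literals: x3 (positive only).
Count = 1.

1


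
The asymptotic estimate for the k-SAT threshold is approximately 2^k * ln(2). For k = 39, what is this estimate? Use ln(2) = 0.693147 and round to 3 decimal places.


Using the asymptotic formula: threshold ~ 2^k * ln(2).
2^39 = 549755813888.
549755813888 * 0.693147 = 381061593129.026.

381061593129.026


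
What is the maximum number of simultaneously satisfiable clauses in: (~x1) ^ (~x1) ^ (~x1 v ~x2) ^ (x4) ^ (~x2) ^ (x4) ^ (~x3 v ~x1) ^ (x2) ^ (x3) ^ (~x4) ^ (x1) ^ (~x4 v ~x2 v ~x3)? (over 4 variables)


Enumerate all 16 truth assignments.
For each, count how many of the 12 clauses are satisfied.
The formula is not fully satisfiable, so the maximum is below 12.
Maximum simultaneously satisfiable clauses = 9.

9


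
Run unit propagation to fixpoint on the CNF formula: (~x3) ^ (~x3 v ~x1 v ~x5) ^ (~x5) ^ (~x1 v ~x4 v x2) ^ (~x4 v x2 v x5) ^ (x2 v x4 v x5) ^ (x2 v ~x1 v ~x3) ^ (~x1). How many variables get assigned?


Unit propagation repeatedly assigns the literal in any unit clause, then simplifies.
Assignments in order: x3 = F, x5 = F, x1 = F.
No further unit clauses remain.
Total variables assigned = 3.

3


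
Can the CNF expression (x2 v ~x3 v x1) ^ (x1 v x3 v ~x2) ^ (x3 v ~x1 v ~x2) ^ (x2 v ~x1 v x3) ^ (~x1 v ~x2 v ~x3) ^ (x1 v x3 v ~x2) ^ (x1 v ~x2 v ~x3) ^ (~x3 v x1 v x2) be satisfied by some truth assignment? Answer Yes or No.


Check all 8 possible truth assignments.
Number of satisfying assignments found: 2.
The formula is satisfiable.

Yes


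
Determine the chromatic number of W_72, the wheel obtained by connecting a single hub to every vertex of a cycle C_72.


W_72 consists of the cycle C_72 together with a hub vertex adjacent to every cycle vertex.
The cycle C_72 needs 2 colors (even cycle -> 2).
The hub is adjacent to every cycle vertex, so it must receive a new color distinct from all of them.
Chromatic number = 2 + 1 = 3.

3


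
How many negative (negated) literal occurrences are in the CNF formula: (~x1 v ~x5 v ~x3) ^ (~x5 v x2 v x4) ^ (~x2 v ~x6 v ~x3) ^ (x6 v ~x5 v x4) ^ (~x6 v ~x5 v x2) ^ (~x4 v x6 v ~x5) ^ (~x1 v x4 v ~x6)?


Scan each clause for negated literals.
Clause 1: 3 negative; Clause 2: 1 negative; Clause 3: 3 negative; Clause 4: 1 negative; Clause 5: 2 negative; Clause 6: 2 negative; Clause 7: 2 negative.
Total negative literal occurrences = 14.

14


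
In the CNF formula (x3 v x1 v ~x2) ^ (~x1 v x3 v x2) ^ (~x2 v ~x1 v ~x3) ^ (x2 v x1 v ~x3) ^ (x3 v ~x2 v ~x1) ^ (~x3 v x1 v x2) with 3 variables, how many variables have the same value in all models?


Find all satisfying assignments: 3 model(s).
Check which variables have the same value in every model.
No variable is fixed across all models.
Backbone size = 0.

0


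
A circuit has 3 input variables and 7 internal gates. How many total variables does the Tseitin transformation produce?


The Tseitin transformation introduces one auxiliary variable per gate.
Total variables = inputs + gates = 3 + 7 = 10.

10


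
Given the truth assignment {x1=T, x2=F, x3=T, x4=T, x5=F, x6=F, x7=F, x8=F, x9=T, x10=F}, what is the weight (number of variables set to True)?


The weight is the number of variables assigned True.
True variables: x1, x3, x4, x9.
Weight = 4.

4


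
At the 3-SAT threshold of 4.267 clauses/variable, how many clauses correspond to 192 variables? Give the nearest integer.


The 3-SAT phase transition occurs at approximately 4.267 clauses per variable.
m = 4.267 * 192 = 819.264.
Rounded to nearest integer: 819.

819


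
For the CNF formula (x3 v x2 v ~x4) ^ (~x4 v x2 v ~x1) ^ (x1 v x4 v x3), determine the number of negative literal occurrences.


Scan each clause for negated literals.
Clause 1: 1 negative; Clause 2: 2 negative; Clause 3: 0 negative.
Total negative literal occurrences = 3.

3


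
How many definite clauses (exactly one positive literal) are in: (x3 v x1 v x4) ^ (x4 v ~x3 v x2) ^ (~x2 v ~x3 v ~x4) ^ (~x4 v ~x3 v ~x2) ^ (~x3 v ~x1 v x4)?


A definite clause has exactly one positive literal.
Clause 1: 3 positive -> not definite
Clause 2: 2 positive -> not definite
Clause 3: 0 positive -> not definite
Clause 4: 0 positive -> not definite
Clause 5: 1 positive -> definite
Definite clause count = 1.

1


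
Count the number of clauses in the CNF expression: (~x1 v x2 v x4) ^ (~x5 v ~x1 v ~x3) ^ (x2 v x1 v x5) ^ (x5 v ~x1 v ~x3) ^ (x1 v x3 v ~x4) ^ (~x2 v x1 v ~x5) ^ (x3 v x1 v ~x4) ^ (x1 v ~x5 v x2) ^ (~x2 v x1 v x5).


Each group enclosed in parentheses joined by ^ is one clause.
Counting the conjuncts: 9 clauses.

9


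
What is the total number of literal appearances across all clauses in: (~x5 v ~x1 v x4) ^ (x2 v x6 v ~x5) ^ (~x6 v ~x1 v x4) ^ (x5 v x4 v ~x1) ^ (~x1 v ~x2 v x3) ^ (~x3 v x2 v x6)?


Clause lengths: 3, 3, 3, 3, 3, 3.
Sum = 3 + 3 + 3 + 3 + 3 + 3 = 18.

18


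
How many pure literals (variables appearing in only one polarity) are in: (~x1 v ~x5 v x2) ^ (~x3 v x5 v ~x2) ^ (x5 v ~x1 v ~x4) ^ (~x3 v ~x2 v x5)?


A pure literal appears in only one polarity across all clauses.
Pure literals: x1 (negative only), x3 (negative only), x4 (negative only).
Count = 3.

3


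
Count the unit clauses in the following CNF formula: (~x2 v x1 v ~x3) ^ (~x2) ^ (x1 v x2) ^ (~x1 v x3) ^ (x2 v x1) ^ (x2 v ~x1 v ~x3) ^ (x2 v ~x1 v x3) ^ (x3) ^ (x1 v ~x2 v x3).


A unit clause contains exactly one literal.
Unit clauses found: (~x2), (x3).
Count = 2.

2


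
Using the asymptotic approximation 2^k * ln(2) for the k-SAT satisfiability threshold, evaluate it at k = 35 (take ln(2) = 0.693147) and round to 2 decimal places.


Using the asymptotic formula: threshold ~ 2^k * ln(2).
2^35 = 34359738368.
34359738368 * 0.693147 = 23816349570.56.

23816349570.56


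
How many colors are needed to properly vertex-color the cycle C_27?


An odd cycle cannot be 2-colored: alternating two colors around the cycle returns to the start with a conflict.
Since 27 is odd, three colors are required (and three suffice).
Chromatic number = 3.

3


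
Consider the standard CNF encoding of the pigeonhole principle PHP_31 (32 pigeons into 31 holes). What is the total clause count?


The PHP encoding has two parts:
1) At-least-one-hole clauses: 32 (one per pigeon, each with 31 literals).
2) At-most-one-pigeon-per-hole clauses: 31 holes * C(32,2) = 31 * 496 = 15376.
Total clauses = 32 + 15376 = 15408.

15408


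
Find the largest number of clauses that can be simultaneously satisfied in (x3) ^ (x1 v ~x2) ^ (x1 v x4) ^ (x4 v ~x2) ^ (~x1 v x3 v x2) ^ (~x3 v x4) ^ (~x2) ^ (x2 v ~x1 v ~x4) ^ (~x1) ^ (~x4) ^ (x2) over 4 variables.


Enumerate all 16 truth assignments.
For each, count how many of the 11 clauses are satisfied.
The formula is not fully satisfiable, so the maximum is below 11.
Maximum simultaneously satisfiable clauses = 9.

9


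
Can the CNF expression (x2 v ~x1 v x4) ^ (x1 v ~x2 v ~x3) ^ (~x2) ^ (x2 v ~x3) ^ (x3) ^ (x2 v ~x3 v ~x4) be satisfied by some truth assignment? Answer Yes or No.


Check all 16 possible truth assignments.
Number of satisfying assignments found: 0.
The formula is unsatisfiable.

No


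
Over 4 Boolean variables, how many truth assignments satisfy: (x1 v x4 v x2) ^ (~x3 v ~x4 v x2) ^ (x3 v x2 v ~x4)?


Enumerate all 16 truth assignments over 4 variables.
Test each against every clause.
Satisfying assignments found: 10.

10


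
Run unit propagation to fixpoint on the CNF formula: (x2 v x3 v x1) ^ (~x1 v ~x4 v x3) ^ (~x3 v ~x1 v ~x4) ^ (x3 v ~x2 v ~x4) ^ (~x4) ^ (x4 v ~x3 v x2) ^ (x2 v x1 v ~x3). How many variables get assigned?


Unit propagation repeatedly assigns the literal in any unit clause, then simplifies.
Assignments in order: x4 = F.
No further unit clauses remain.
Total variables assigned = 1.

1


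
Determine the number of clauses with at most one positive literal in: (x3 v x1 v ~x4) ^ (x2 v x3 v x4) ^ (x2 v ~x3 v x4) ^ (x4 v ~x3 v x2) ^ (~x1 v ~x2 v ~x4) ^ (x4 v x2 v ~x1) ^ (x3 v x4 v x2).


A Horn clause has at most one positive literal.
Clause 1: 2 positive lit(s) -> not Horn
Clause 2: 3 positive lit(s) -> not Horn
Clause 3: 2 positive lit(s) -> not Horn
Clause 4: 2 positive lit(s) -> not Horn
Clause 5: 0 positive lit(s) -> Horn
Clause 6: 2 positive lit(s) -> not Horn
Clause 7: 3 positive lit(s) -> not Horn
Total Horn clauses = 1.

1


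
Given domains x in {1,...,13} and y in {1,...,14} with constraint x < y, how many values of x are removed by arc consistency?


For the constraint x < y, x needs a supporting value in y's domain.
x can be at most 13 (one less than y's maximum).
Valid x values from domain: 13 out of 13.
Pruned = 13 - 13 = 0.

0


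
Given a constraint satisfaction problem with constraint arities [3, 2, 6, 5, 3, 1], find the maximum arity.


The arities are: 3, 2, 6, 5, 3, 1.
Scan for the maximum value.
Maximum arity = 6.

6


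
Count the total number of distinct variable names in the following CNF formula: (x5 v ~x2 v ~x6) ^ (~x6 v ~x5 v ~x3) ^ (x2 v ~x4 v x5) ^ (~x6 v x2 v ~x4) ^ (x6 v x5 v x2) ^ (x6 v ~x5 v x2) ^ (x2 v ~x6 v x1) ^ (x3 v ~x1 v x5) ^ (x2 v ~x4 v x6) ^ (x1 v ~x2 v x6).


Identify each distinct variable in the formula.
Variables found: x1, x2, x3, x4, x5, x6.
Total distinct variables = 6.

6


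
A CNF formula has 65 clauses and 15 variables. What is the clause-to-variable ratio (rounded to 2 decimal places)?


Clause-to-variable ratio = clauses / variables.
65 / 15 = 4.33.

4.33


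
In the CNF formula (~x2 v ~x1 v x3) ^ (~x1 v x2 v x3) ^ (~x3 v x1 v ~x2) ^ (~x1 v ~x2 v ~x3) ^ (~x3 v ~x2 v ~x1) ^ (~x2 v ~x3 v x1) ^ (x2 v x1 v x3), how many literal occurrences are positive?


Scan each clause for unnegated literals.
Clause 1: 1 positive; Clause 2: 2 positive; Clause 3: 1 positive; Clause 4: 0 positive; Clause 5: 0 positive; Clause 6: 1 positive; Clause 7: 3 positive.
Total positive literal occurrences = 8.

8


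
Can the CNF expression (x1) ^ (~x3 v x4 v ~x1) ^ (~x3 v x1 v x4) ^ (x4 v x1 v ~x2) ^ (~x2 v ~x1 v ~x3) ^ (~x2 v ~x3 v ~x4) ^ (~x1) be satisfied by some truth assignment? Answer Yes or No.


Check all 16 possible truth assignments.
Number of satisfying assignments found: 0.
The formula is unsatisfiable.

No


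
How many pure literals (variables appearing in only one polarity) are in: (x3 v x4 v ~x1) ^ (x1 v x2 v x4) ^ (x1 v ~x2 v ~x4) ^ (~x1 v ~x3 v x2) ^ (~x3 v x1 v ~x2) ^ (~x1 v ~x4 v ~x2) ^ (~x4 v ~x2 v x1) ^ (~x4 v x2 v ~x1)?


A pure literal appears in only one polarity across all clauses.
No pure literals found.
Count = 0.

0


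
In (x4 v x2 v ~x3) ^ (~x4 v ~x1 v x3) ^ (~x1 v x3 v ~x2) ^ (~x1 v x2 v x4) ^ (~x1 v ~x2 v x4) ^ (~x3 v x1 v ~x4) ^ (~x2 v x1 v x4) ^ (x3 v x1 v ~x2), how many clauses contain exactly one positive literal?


A definite clause has exactly one positive literal.
Clause 1: 2 positive -> not definite
Clause 2: 1 positive -> definite
Clause 3: 1 positive -> definite
Clause 4: 2 positive -> not definite
Clause 5: 1 positive -> definite
Clause 6: 1 positive -> definite
Clause 7: 2 positive -> not definite
Clause 8: 2 positive -> not definite
Definite clause count = 4.

4


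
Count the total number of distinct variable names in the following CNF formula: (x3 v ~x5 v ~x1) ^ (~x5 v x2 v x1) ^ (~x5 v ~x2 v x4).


Identify each distinct variable in the formula.
Variables found: x1, x2, x3, x4, x5.
Total distinct variables = 5.

5


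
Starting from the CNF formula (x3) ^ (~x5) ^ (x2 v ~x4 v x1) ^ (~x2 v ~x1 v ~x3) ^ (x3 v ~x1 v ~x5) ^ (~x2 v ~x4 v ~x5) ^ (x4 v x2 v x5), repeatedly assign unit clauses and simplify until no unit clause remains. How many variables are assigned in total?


Unit propagation repeatedly assigns the literal in any unit clause, then simplifies.
Assignments in order: x3 = T, x5 = F.
No further unit clauses remain.
Total variables assigned = 2.

2


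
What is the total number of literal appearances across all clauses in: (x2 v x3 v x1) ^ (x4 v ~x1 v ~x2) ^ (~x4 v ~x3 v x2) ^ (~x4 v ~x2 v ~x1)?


Clause lengths: 3, 3, 3, 3.
Sum = 3 + 3 + 3 + 3 = 12.

12


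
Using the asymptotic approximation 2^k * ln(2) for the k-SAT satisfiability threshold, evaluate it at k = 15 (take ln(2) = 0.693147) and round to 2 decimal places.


Using the asymptotic formula: threshold ~ 2^k * ln(2).
2^15 = 32768.
32768 * 0.693147 = 22713.04.

22713.04


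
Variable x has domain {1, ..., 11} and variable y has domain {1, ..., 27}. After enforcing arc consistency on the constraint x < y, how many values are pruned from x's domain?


For the constraint x < y, x needs a supporting value in y's domain.
x can be at most 26 (one less than y's maximum).
Valid x values from domain: 11 out of 11.
Pruned = 11 - 11 = 0.

0


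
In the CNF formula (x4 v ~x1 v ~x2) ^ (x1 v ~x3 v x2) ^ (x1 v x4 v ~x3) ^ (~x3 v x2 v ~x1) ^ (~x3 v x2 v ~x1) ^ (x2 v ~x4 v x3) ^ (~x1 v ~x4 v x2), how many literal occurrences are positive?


Scan each clause for unnegated literals.
Clause 1: 1 positive; Clause 2: 2 positive; Clause 3: 2 positive; Clause 4: 1 positive; Clause 5: 1 positive; Clause 6: 2 positive; Clause 7: 1 positive.
Total positive literal occurrences = 10.

10


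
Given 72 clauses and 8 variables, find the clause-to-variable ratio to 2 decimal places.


Clause-to-variable ratio = clauses / variables.
72 / 8 = 9.0.

9.0


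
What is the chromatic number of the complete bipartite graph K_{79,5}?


K_{79,5} is bipartite by definition: the two parts are independent sets, with every edge crossing between them.
Color all vertices in one part with color 1 and all vertices in the other part with color 2.
Since the graph has at least one edge, one color does not suffice.
Chromatic number = 2.

2


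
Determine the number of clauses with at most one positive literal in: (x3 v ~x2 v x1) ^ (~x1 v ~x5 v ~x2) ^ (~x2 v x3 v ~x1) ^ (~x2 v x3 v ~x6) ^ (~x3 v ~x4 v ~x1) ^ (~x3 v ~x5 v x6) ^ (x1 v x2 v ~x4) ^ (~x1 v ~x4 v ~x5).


A Horn clause has at most one positive literal.
Clause 1: 2 positive lit(s) -> not Horn
Clause 2: 0 positive lit(s) -> Horn
Clause 3: 1 positive lit(s) -> Horn
Clause 4: 1 positive lit(s) -> Horn
Clause 5: 0 positive lit(s) -> Horn
Clause 6: 1 positive lit(s) -> Horn
Clause 7: 2 positive lit(s) -> not Horn
Clause 8: 0 positive lit(s) -> Horn
Total Horn clauses = 6.

6


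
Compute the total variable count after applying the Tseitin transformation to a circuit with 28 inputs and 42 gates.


The Tseitin transformation introduces one auxiliary variable per gate.
Total variables = inputs + gates = 28 + 42 = 70.

70


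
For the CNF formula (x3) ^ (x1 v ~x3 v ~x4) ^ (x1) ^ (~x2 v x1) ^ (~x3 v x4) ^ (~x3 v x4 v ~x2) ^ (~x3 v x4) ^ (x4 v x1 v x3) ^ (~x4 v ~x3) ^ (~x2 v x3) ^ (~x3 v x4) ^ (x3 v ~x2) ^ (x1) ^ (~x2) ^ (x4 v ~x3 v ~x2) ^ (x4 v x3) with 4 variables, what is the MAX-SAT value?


Enumerate all 16 truth assignments.
For each, count how many of the 16 clauses are satisfied.
The formula is not fully satisfiable, so the maximum is below 16.
Maximum simultaneously satisfiable clauses = 15.

15


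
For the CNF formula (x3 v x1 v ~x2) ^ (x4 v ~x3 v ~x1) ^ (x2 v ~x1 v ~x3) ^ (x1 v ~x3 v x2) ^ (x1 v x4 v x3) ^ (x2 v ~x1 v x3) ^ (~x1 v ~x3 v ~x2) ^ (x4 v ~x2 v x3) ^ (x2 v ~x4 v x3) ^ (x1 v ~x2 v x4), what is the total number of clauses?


Each group enclosed in parentheses joined by ^ is one clause.
Counting the conjuncts: 10 clauses.

10


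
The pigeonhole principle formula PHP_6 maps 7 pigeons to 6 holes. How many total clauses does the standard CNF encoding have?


The PHP encoding has two parts:
1) At-least-one-hole clauses: 7 (one per pigeon, each with 6 literals).
2) At-most-one-pigeon-per-hole clauses: 6 holes * C(7,2) = 6 * 21 = 126.
Total clauses = 7 + 126 = 133.

133


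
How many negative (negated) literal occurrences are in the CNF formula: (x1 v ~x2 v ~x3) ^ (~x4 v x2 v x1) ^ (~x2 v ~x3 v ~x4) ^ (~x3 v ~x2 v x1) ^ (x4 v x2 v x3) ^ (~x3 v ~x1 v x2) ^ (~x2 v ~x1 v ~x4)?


Scan each clause for negated literals.
Clause 1: 2 negative; Clause 2: 1 negative; Clause 3: 3 negative; Clause 4: 2 negative; Clause 5: 0 negative; Clause 6: 2 negative; Clause 7: 3 negative.
Total negative literal occurrences = 13.

13


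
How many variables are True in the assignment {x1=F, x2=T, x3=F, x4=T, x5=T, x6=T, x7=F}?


The weight is the number of variables assigned True.
True variables: x2, x4, x5, x6.
Weight = 4.

4


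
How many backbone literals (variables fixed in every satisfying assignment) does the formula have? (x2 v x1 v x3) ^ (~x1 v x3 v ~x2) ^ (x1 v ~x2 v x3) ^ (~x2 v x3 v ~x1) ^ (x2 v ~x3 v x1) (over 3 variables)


Find all satisfying assignments: 4 model(s).
Check which variables have the same value in every model.
No variable is fixed across all models.
Backbone size = 0.

0


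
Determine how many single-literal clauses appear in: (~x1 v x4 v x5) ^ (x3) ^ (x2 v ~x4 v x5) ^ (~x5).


A unit clause contains exactly one literal.
Unit clauses found: (x3), (~x5).
Count = 2.

2


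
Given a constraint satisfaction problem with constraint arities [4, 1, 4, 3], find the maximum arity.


The arities are: 4, 1, 4, 3.
Scan for the maximum value.
Maximum arity = 4.

4


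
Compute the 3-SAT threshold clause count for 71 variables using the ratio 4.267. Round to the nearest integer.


The 3-SAT phase transition occurs at approximately 4.267 clauses per variable.
m = 4.267 * 71 = 302.957.
Rounded to nearest integer: 303.

303


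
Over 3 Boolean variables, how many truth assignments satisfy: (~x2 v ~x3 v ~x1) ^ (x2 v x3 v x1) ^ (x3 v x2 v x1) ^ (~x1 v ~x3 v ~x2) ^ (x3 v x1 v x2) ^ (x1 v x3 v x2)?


Enumerate all 8 truth assignments over 3 variables.
Test each against every clause.
Satisfying assignments found: 6.

6


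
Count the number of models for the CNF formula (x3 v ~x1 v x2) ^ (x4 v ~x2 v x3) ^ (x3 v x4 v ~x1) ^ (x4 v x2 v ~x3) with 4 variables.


Enumerate all 16 truth assignments over 4 variables.
Test each against every clause.
Satisfying assignments found: 10.

10


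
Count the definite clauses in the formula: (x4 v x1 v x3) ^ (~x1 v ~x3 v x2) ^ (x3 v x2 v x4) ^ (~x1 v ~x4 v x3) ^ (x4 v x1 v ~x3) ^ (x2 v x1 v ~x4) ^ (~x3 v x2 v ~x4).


A definite clause has exactly one positive literal.
Clause 1: 3 positive -> not definite
Clause 2: 1 positive -> definite
Clause 3: 3 positive -> not definite
Clause 4: 1 positive -> definite
Clause 5: 2 positive -> not definite
Clause 6: 2 positive -> not definite
Clause 7: 1 positive -> definite
Definite clause count = 3.

3


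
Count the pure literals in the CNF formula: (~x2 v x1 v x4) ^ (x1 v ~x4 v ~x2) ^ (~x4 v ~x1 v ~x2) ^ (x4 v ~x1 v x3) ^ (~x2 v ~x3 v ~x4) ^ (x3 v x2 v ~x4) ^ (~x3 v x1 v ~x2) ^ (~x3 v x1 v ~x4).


A pure literal appears in only one polarity across all clauses.
No pure literals found.
Count = 0.

0


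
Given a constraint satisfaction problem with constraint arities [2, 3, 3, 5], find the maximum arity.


The arities are: 2, 3, 3, 5.
Scan for the maximum value.
Maximum arity = 5.

5


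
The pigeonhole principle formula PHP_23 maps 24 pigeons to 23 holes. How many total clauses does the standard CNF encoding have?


The PHP encoding has two parts:
1) At-least-one-hole clauses: 24 (one per pigeon, each with 23 literals).
2) At-most-one-pigeon-per-hole clauses: 23 holes * C(24,2) = 23 * 276 = 6348.
Total clauses = 24 + 6348 = 6372.

6372


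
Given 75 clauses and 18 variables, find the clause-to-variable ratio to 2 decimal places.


Clause-to-variable ratio = clauses / variables.
75 / 18 = 4.17.

4.17


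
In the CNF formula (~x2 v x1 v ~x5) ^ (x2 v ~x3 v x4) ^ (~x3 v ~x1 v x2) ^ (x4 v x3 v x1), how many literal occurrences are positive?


Scan each clause for unnegated literals.
Clause 1: 1 positive; Clause 2: 2 positive; Clause 3: 1 positive; Clause 4: 3 positive.
Total positive literal occurrences = 7.

7


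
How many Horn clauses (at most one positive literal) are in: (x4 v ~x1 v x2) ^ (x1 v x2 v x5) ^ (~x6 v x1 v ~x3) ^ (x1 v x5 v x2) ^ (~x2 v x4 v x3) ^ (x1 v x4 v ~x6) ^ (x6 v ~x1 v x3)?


A Horn clause has at most one positive literal.
Clause 1: 2 positive lit(s) -> not Horn
Clause 2: 3 positive lit(s) -> not Horn
Clause 3: 1 positive lit(s) -> Horn
Clause 4: 3 positive lit(s) -> not Horn
Clause 5: 2 positive lit(s) -> not Horn
Clause 6: 2 positive lit(s) -> not Horn
Clause 7: 2 positive lit(s) -> not Horn
Total Horn clauses = 1.

1


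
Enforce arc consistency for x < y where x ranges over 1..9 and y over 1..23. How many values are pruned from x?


For the constraint x < y, x needs a supporting value in y's domain.
x can be at most 22 (one less than y's maximum).
Valid x values from domain: 9 out of 9.
Pruned = 9 - 9 = 0.

0


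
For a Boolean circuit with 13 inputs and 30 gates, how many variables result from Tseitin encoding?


The Tseitin transformation introduces one auxiliary variable per gate.
Total variables = inputs + gates = 13 + 30 = 43.

43


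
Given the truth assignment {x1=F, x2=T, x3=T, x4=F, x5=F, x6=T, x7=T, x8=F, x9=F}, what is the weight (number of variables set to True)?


The weight is the number of variables assigned True.
True variables: x2, x3, x6, x7.
Weight = 4.

4


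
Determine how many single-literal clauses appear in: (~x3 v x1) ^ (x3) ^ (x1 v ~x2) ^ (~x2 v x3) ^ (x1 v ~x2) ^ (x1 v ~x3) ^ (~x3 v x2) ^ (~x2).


A unit clause contains exactly one literal.
Unit clauses found: (x3), (~x2).
Count = 2.

2


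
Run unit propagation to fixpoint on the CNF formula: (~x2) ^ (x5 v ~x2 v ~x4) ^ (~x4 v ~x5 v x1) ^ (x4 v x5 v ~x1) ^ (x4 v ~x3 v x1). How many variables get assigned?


Unit propagation repeatedly assigns the literal in any unit clause, then simplifies.
Assignments in order: x2 = F.
No further unit clauses remain.
Total variables assigned = 1.

1


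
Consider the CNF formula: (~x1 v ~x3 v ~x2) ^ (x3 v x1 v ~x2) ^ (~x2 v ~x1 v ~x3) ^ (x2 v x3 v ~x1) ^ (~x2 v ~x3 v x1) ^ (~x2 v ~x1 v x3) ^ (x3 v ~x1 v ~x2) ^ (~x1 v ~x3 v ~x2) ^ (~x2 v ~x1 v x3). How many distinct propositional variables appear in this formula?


Identify each distinct variable in the formula.
Variables found: x1, x2, x3.
Total distinct variables = 3.

3


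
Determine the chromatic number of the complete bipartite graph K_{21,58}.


K_{21,58} is bipartite by definition: the two parts are independent sets, with every edge crossing between them.
Color all vertices in one part with color 1 and all vertices in the other part with color 2.
Since the graph has at least one edge, one color does not suffice.
Chromatic number = 2.

2


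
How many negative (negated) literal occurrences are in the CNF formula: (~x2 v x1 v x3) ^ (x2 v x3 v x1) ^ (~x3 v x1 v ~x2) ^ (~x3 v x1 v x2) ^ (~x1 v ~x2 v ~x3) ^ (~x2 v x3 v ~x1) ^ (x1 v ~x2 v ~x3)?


Scan each clause for negated literals.
Clause 1: 1 negative; Clause 2: 0 negative; Clause 3: 2 negative; Clause 4: 1 negative; Clause 5: 3 negative; Clause 6: 2 negative; Clause 7: 2 negative.
Total negative literal occurrences = 11.

11


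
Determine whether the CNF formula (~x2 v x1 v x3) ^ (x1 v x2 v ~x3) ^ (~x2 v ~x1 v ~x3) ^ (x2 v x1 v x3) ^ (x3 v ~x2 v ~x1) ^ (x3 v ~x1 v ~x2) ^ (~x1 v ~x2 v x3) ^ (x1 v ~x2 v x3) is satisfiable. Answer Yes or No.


Check all 8 possible truth assignments.
Number of satisfying assignments found: 3.
The formula is satisfiable.

Yes


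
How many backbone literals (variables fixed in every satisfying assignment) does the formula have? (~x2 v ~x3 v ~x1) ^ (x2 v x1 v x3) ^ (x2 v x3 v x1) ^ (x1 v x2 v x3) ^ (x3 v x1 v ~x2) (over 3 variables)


Find all satisfying assignments: 5 model(s).
Check which variables have the same value in every model.
No variable is fixed across all models.
Backbone size = 0.

0


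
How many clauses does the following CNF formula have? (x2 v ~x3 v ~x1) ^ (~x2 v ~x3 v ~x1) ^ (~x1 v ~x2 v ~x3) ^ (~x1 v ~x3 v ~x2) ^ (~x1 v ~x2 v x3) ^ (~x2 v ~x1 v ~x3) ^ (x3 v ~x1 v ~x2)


Each group enclosed in parentheses joined by ^ is one clause.
Counting the conjuncts: 7 clauses.

7


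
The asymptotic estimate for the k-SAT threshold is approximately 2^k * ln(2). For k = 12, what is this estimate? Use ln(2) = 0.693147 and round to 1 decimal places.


Using the asymptotic formula: threshold ~ 2^k * ln(2).
2^12 = 4096.
4096 * 0.693147 = 2839.1.

2839.1


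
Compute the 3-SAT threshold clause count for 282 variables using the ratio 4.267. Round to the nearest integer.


The 3-SAT phase transition occurs at approximately 4.267 clauses per variable.
m = 4.267 * 282 = 1203.294.
Rounded to nearest integer: 1203.

1203


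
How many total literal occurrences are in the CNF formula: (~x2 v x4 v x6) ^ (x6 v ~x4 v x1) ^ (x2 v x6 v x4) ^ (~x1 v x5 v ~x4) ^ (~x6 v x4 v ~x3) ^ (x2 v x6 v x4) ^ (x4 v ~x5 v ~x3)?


Clause lengths: 3, 3, 3, 3, 3, 3, 3.
Sum = 3 + 3 + 3 + 3 + 3 + 3 + 3 = 21.

21


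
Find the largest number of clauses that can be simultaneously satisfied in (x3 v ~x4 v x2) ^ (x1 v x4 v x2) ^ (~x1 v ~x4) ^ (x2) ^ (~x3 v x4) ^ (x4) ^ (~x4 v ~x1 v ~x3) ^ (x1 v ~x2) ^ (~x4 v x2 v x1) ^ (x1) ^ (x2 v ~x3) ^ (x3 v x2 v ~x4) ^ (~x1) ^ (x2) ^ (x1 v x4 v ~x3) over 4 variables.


Enumerate all 16 truth assignments.
For each, count how many of the 15 clauses are satisfied.
The formula is not fully satisfiable, so the maximum is below 15.
Maximum simultaneously satisfiable clauses = 13.

13


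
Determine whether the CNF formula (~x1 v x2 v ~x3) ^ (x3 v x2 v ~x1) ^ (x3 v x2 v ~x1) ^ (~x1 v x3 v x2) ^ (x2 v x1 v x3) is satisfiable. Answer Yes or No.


Check all 8 possible truth assignments.
Number of satisfying assignments found: 5.
The formula is satisfiable.

Yes
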